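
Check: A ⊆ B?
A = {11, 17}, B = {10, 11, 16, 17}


A ⊆ B means every element of A is in B.
All elements of A are in B.
So A ⊆ B.

Yes, A ⊆ B


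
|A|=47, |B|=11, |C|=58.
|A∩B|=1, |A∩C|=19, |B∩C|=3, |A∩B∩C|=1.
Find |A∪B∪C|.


|A∪B∪C| = |A|+|B|+|C| - |A∩B|-|A∩C|-|B∩C| + |A∩B∩C|
= 47+11+58 - 1-19-3 + 1
= 116 - 23 + 1
= 94

|A ∪ B ∪ C| = 94


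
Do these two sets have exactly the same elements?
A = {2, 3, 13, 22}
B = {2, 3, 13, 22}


Two sets are equal iff they have exactly the same elements.
A = {2, 3, 13, 22}
B = {2, 3, 13, 22}
Same elements → A = B

Yes, A = B


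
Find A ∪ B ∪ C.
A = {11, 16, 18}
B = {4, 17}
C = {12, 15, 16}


A ∪ B = {4, 11, 16, 17, 18}
(A ∪ B) ∪ C = {4, 11, 12, 15, 16, 17, 18}

A ∪ B ∪ C = {4, 11, 12, 15, 16, 17, 18}


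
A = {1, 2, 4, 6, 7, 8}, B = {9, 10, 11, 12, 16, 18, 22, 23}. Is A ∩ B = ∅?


Disjoint means A ∩ B = ∅.
A ∩ B = ∅
A ∩ B = ∅, so A and B are disjoint.

Yes, A and B are disjoint


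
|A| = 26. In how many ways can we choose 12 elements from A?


C(n,k) = n! / (k!(n-k)!)
C(26,12) = 26! / (12!14!)
= 9657700

C(26,12) = 9657700


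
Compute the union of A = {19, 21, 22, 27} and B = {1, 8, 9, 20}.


A ∪ B = all elements in A or B (or both)
A = {19, 21, 22, 27}
B = {1, 8, 9, 20}
A ∪ B = {1, 8, 9, 19, 20, 21, 22, 27}

A ∪ B = {1, 8, 9, 19, 20, 21, 22, 27}


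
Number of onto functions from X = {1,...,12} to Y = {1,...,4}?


n = |X| = 12, k = |Y| = 4. Surjections via inclusion-exclusion:
S(n,k) = Σ(-1)^i × C(k,i) × (k-i)^n, i=0 to k
i=0: (-1)^0×C(4,0)×4^12 = 16777216
i=1: (-1)^1×C(4,1)×3^12 = -2125764
i=2: (-1)^2×C(4,2)×2^12 = 24576
i=3: (-1)^3×C(4,3)×1^12 = -4
i=4: (-1)^4×C(4,4)×0^12 = 0
Total = 14676024

Number of surjections = 14676024


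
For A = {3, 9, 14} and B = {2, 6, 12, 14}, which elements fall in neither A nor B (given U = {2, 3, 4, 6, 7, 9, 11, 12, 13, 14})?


A = {3, 9, 14}
B = {2, 6, 12, 14}
Region: in neither A nor B (given U = {2, 3, 4, 6, 7, 9, 11, 12, 13, 14})
Elements: {4, 7, 11, 13}

Elements in neither A nor B (given U = {2, 3, 4, 6, 7, 9, 11, 12, 13, 14}): {4, 7, 11, 13}


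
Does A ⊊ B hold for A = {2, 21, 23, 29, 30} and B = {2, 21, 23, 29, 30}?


A ⊂ B requires: A ⊆ B AND A ≠ B.
A ⊆ B? Yes
A = B? Yes
A = B, so A is not a PROPER subset.

No, A is not a proper subset of B


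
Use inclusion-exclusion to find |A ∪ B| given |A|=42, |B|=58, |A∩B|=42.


|A ∪ B| = |A| + |B| - |A ∩ B|
= 42 + 58 - 42
= 58

|A ∪ B| = 58


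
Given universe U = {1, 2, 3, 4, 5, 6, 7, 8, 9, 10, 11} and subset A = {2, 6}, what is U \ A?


Aᶜ = U \ A = elements in U but not in A
U = {1, 2, 3, 4, 5, 6, 7, 8, 9, 10, 11}
A = {2, 6}
Aᶜ = {1, 3, 4, 5, 7, 8, 9, 10, 11}

Aᶜ = {1, 3, 4, 5, 7, 8, 9, 10, 11}


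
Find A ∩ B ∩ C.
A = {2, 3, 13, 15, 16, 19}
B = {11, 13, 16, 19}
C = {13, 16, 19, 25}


A ∩ B = {13, 16, 19}
(A ∩ B) ∩ C = {13, 16, 19}

A ∩ B ∩ C = {13, 16, 19}


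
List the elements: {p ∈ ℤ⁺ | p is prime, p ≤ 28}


Checking each candidate:
Condition: primes ≤ 28
Result = {2, 3, 5, 7, 11, 13, 17, 19, 23}

{2, 3, 5, 7, 11, 13, 17, 19, 23}


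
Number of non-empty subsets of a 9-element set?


Total subsets = 2^n = 2^9 = 512
Non-empty subsets exclude the empty set: 2^n - 1
= 512 - 1
= 511

Number of non-empty subsets = 511


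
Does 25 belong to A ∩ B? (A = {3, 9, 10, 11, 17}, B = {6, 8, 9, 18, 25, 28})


A = {3, 9, 10, 11, 17}, B = {6, 8, 9, 18, 25, 28}
A ∩ B = elements in both A and B
A ∩ B = {9}
Checking if 25 ∈ A ∩ B
25 is not in A ∩ B → False

25 ∉ A ∩ B


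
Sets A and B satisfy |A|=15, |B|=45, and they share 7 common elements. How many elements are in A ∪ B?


|A ∪ B| = |A| + |B| - |A ∩ B|
= 15 + 45 - 7
= 53

|A ∪ B| = 53


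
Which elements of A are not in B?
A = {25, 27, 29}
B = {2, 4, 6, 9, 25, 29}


A \ B = elements in A but not in B
A = {25, 27, 29}
B = {2, 4, 6, 9, 25, 29}
Remove from A any elements in B
A \ B = {27}

A \ B = {27}


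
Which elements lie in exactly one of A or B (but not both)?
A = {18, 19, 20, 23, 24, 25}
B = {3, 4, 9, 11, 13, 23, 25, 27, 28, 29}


A △ B = (A \ B) ∪ (B \ A) = elements in exactly one of A or B
A \ B = {18, 19, 20, 24}
B \ A = {3, 4, 9, 11, 13, 27, 28, 29}
A △ B = {3, 4, 9, 11, 13, 18, 19, 20, 24, 27, 28, 29}

A △ B = {3, 4, 9, 11, 13, 18, 19, 20, 24, 27, 28, 29}


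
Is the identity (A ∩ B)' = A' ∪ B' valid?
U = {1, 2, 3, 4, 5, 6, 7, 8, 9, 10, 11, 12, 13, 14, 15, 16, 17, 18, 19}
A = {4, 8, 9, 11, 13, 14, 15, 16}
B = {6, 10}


LHS: A ∩ B = ∅
(A ∩ B)' = U \ (A ∩ B) = {1, 2, 3, 4, 5, 6, 7, 8, 9, 10, 11, 12, 13, 14, 15, 16, 17, 18, 19}
A' = {1, 2, 3, 5, 6, 7, 10, 12, 17, 18, 19}, B' = {1, 2, 3, 4, 5, 7, 8, 9, 11, 12, 13, 14, 15, 16, 17, 18, 19}
Claimed RHS: A' ∪ B' = {1, 2, 3, 4, 5, 6, 7, 8, 9, 10, 11, 12, 13, 14, 15, 16, 17, 18, 19}
Identity is VALID: LHS = RHS = {1, 2, 3, 4, 5, 6, 7, 8, 9, 10, 11, 12, 13, 14, 15, 16, 17, 18, 19} ✓

Identity is valid. (A ∩ B)' = A' ∪ B' = {1, 2, 3, 4, 5, 6, 7, 8, 9, 10, 11, 12, 13, 14, 15, 16, 17, 18, 19}


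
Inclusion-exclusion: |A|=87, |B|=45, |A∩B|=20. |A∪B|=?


|A ∪ B| = |A| + |B| - |A ∩ B|
= 87 + 45 - 20
= 112

|A ∪ B| = 112


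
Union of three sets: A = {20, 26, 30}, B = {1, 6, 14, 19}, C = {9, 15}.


A ∪ B = {1, 6, 14, 19, 20, 26, 30}
(A ∪ B) ∪ C = {1, 6, 9, 14, 15, 19, 20, 26, 30}

A ∪ B ∪ C = {1, 6, 9, 14, 15, 19, 20, 26, 30}


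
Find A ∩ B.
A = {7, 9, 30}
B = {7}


A ∩ B = elements in both A and B
A = {7, 9, 30}
B = {7}
A ∩ B = {7}

A ∩ B = {7}


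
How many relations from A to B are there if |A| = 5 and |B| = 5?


A relation from A to B is any subset of A × B.
|A × B| = 5 × 5 = 25
# relations = 2^|A × B| = 2^25 = 33554432

Number of relations = 33554432


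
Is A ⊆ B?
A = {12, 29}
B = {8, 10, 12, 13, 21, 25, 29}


A ⊆ B means every element of A is in B.
All elements of A are in B.
So A ⊆ B.

Yes, A ⊆ B


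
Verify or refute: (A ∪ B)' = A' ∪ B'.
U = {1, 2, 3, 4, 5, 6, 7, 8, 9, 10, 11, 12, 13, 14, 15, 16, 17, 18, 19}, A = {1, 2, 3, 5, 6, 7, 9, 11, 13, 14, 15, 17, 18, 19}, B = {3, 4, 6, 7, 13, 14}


LHS: A ∪ B = {1, 2, 3, 4, 5, 6, 7, 9, 11, 13, 14, 15, 17, 18, 19}
(A ∪ B)' = U \ (A ∪ B) = {8, 10, 12, 16}
A' = {4, 8, 10, 12, 16}, B' = {1, 2, 5, 8, 9, 10, 11, 12, 15, 16, 17, 18, 19}
Claimed RHS: A' ∪ B' = {1, 2, 4, 5, 8, 9, 10, 11, 12, 15, 16, 17, 18, 19}
Identity is INVALID: LHS = {8, 10, 12, 16} but the RHS claimed here equals {1, 2, 4, 5, 8, 9, 10, 11, 12, 15, 16, 17, 18, 19}. The correct form is (A ∪ B)' = A' ∩ B'.

Identity is invalid: (A ∪ B)' = {8, 10, 12, 16} but A' ∪ B' = {1, 2, 4, 5, 8, 9, 10, 11, 12, 15, 16, 17, 18, 19}. The correct De Morgan law is (A ∪ B)' = A' ∩ B'.


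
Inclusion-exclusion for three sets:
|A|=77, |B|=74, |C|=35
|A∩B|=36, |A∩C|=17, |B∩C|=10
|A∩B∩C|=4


|A∪B∪C| = |A|+|B|+|C| - |A∩B|-|A∩C|-|B∩C| + |A∩B∩C|
= 77+74+35 - 36-17-10 + 4
= 186 - 63 + 4
= 127

|A ∪ B ∪ C| = 127


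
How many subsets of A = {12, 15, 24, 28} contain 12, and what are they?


A subset of A contains 12 iff the remaining 3 elements form any subset of A \ {12}.
Count: 2^(n-1) = 2^3 = 8
Subsets containing 12: {12}, {12, 15}, {12, 24}, {12, 28}, {12, 15, 24}, {12, 15, 28}, {12, 24, 28}, {12, 15, 24, 28}

Subsets containing 12 (8 total): {12}, {12, 15}, {12, 24}, {12, 28}, {12, 15, 24}, {12, 15, 28}, {12, 24, 28}, {12, 15, 24, 28}


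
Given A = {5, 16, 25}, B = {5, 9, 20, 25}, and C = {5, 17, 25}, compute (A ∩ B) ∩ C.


A ∩ B = {5, 25}
(A ∩ B) ∩ C = {5, 25}

A ∩ B ∩ C = {5, 25}


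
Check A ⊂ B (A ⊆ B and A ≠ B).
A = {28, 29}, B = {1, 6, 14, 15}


A ⊂ B requires: A ⊆ B AND A ≠ B.
A ⊆ B? No
A ⊄ B, so A is not a proper subset.

No, A is not a proper subset of B


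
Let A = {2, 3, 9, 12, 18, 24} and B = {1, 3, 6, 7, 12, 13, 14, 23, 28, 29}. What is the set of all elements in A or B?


A ∪ B = all elements in A or B (or both)
A = {2, 3, 9, 12, 18, 24}
B = {1, 3, 6, 7, 12, 13, 14, 23, 28, 29}
A ∪ B = {1, 2, 3, 6, 7, 9, 12, 13, 14, 18, 23, 24, 28, 29}

A ∪ B = {1, 2, 3, 6, 7, 9, 12, 13, 14, 18, 23, 24, 28, 29}


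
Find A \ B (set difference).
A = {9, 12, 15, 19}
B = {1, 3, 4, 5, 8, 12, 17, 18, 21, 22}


A \ B = elements in A but not in B
A = {9, 12, 15, 19}
B = {1, 3, 4, 5, 8, 12, 17, 18, 21, 22}
Remove from A any elements in B
A \ B = {9, 15, 19}

A \ B = {9, 15, 19}


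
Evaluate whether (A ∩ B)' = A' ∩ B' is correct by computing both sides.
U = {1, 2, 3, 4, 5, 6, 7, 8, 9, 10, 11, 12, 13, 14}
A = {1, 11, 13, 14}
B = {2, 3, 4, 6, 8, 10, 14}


LHS: A ∩ B = {14}
(A ∩ B)' = U \ (A ∩ B) = {1, 2, 3, 4, 5, 6, 7, 8, 9, 10, 11, 12, 13}
A' = {2, 3, 4, 5, 6, 7, 8, 9, 10, 12}, B' = {1, 5, 7, 9, 11, 12, 13}
Claimed RHS: A' ∩ B' = {5, 7, 9, 12}
Identity is INVALID: LHS = {1, 2, 3, 4, 5, 6, 7, 8, 9, 10, 11, 12, 13} but the RHS claimed here equals {5, 7, 9, 12}. The correct form is (A ∩ B)' = A' ∪ B'.

Identity is invalid: (A ∩ B)' = {1, 2, 3, 4, 5, 6, 7, 8, 9, 10, 11, 12, 13} but A' ∩ B' = {5, 7, 9, 12}. The correct De Morgan law is (A ∩ B)' = A' ∪ B'.


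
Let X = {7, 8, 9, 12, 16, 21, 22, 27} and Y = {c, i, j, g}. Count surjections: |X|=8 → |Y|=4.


n = |X| = 8, k = |Y| = 4. Surjections via inclusion-exclusion:
S(n,k) = Σ(-1)^i × C(k,i) × (k-i)^n, i=0 to k
i=0: (-1)^0×C(4,0)×4^8 = 65536
i=1: (-1)^1×C(4,1)×3^8 = -26244
i=2: (-1)^2×C(4,2)×2^8 = 1536
i=3: (-1)^3×C(4,3)×1^8 = -4
i=4: (-1)^4×C(4,4)×0^8 = 0
Total = 40824

Number of surjections = 40824


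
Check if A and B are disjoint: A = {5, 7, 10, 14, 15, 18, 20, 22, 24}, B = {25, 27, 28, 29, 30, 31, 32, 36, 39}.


Disjoint means A ∩ B = ∅.
A ∩ B = ∅
A ∩ B = ∅, so A and B are disjoint.

Yes, A and B are disjoint


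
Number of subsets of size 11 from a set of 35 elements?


C(n,k) = n! / (k!(n-k)!)
C(35,11) = 35! / (11!24!)
= 417225900

C(35,11) = 417225900


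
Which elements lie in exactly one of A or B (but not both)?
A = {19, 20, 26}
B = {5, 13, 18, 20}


A △ B = (A \ B) ∪ (B \ A) = elements in exactly one of A or B
A \ B = {19, 26}
B \ A = {5, 13, 18}
A △ B = {5, 13, 18, 19, 26}

A △ B = {5, 13, 18, 19, 26}


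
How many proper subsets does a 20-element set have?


Total subsets = 2^n = 2^20 = 1048576
Proper subsets exclude the set itself: 2^n - 1
= 1048576 - 1
= 1048575

Number of proper subsets = 1048575


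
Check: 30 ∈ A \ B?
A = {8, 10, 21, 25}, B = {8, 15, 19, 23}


A = {8, 10, 21, 25}, B = {8, 15, 19, 23}
A \ B = elements in A but not in B
A \ B = {10, 21, 25}
Checking if 30 ∈ A \ B
30 is not in A \ B → False

30 ∉ A \ B


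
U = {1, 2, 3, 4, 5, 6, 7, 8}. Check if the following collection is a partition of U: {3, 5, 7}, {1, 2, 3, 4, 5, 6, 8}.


A partition requires: (1) non-empty parts, (2) pairwise disjoint, (3) union = U
Parts: {3, 5, 7}, {1, 2, 3, 4, 5, 6, 8}
Union of parts: {1, 2, 3, 4, 5, 6, 7, 8}
U = {1, 2, 3, 4, 5, 6, 7, 8}
All non-empty? True
Pairwise disjoint? False
Covers U? True

No, not a valid partition


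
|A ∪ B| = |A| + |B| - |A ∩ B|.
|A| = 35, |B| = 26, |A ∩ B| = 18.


|A ∪ B| = |A| + |B| - |A ∩ B|
= 35 + 26 - 18
= 43

|A ∪ B| = 43


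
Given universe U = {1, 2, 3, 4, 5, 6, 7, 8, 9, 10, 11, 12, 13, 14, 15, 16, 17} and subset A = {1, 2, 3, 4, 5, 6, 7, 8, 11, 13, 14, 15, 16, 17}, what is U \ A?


Aᶜ = U \ A = elements in U but not in A
U = {1, 2, 3, 4, 5, 6, 7, 8, 9, 10, 11, 12, 13, 14, 15, 16, 17}
A = {1, 2, 3, 4, 5, 6, 7, 8, 11, 13, 14, 15, 16, 17}
Aᶜ = {9, 10, 12}

Aᶜ = {9, 10, 12}


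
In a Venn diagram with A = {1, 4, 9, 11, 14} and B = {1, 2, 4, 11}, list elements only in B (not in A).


A = {1, 4, 9, 11, 14}
B = {1, 2, 4, 11}
Region: only in B (not in A)
Elements: {2}

Elements only in B (not in A): {2}


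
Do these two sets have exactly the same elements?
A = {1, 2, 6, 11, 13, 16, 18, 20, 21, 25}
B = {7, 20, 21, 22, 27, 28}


Two sets are equal iff they have exactly the same elements.
A = {1, 2, 6, 11, 13, 16, 18, 20, 21, 25}
B = {7, 20, 21, 22, 27, 28}
Differences: {1, 2, 6, 7, 11, 13, 16, 18, 22, 25, 27, 28}
A ≠ B

No, A ≠ B


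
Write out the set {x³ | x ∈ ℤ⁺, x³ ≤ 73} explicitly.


Checking each candidate:
Condition: positive perfect cubes ≤ 73
Result = {1, 8, 27, 64}

{1, 8, 27, 64}


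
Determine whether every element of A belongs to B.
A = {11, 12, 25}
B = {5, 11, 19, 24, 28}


A ⊆ B means every element of A is in B.
Elements in A not in B: {12, 25}
So A ⊄ B.

No, A ⊄ B


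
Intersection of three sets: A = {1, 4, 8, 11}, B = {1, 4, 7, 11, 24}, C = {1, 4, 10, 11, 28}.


A ∩ B = {1, 4, 11}
(A ∩ B) ∩ C = {1, 4, 11}

A ∩ B ∩ C = {1, 4, 11}


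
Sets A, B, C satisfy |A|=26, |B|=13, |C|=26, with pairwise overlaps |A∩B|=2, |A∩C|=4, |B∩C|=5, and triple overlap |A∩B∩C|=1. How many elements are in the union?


|A∪B∪C| = |A|+|B|+|C| - |A∩B|-|A∩C|-|B∩C| + |A∩B∩C|
= 26+13+26 - 2-4-5 + 1
= 65 - 11 + 1
= 55

|A ∪ B ∪ C| = 55


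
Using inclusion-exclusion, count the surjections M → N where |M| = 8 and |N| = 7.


n = |M| = 8, k = |N| = 7. Surjections via inclusion-exclusion:
S(n,k) = Σ(-1)^i × C(k,i) × (k-i)^n, i=0 to k
i=0: (-1)^0×C(7,0)×7^8 = 5764801
i=1: (-1)^1×C(7,1)×6^8 = -11757312
i=2: (-1)^2×C(7,2)×5^8 = 8203125
i=3: (-1)^3×C(7,3)×4^8 = -2293760
i=4: (-1)^4×C(7,4)×3^8 = 229635
i=5: (-1)^5×C(7,5)×2^8 = -5376
i=6: (-1)^6×C(7,6)×1^8 = 7
i=7: (-1)^7×C(7,7)×0^8 = 0
Total = 141120

Number of surjections = 141120


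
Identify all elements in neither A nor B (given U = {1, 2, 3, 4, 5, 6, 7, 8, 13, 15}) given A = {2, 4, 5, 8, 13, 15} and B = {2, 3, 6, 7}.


A = {2, 4, 5, 8, 13, 15}
B = {2, 3, 6, 7}
Region: in neither A nor B (given U = {1, 2, 3, 4, 5, 6, 7, 8, 13, 15})
Elements: {1}

Elements in neither A nor B (given U = {1, 2, 3, 4, 5, 6, 7, 8, 13, 15}): {1}


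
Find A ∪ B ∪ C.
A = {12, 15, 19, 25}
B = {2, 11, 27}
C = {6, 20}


A ∪ B = {2, 11, 12, 15, 19, 25, 27}
(A ∪ B) ∪ C = {2, 6, 11, 12, 15, 19, 20, 25, 27}

A ∪ B ∪ C = {2, 6, 11, 12, 15, 19, 20, 25, 27}


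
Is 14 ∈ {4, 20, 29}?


A = {4, 20, 29}
Checking if 14 is in A
14 is not in A → False

14 ∉ A


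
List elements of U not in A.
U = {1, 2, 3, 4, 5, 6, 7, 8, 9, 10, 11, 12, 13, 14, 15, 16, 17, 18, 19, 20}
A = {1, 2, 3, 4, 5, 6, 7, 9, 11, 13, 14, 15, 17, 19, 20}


Aᶜ = U \ A = elements in U but not in A
U = {1, 2, 3, 4, 5, 6, 7, 8, 9, 10, 11, 12, 13, 14, 15, 16, 17, 18, 19, 20}
A = {1, 2, 3, 4, 5, 6, 7, 9, 11, 13, 14, 15, 17, 19, 20}
Aᶜ = {8, 10, 12, 16, 18}

Aᶜ = {8, 10, 12, 16, 18}


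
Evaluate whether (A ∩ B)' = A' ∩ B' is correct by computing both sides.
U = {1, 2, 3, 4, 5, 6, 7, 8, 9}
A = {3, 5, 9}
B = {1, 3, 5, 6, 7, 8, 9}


LHS: A ∩ B = {3, 5, 9}
(A ∩ B)' = U \ (A ∩ B) = {1, 2, 4, 6, 7, 8}
A' = {1, 2, 4, 6, 7, 8}, B' = {2, 4}
Claimed RHS: A' ∩ B' = {2, 4}
Identity is INVALID: LHS = {1, 2, 4, 6, 7, 8} but the RHS claimed here equals {2, 4}. The correct form is (A ∩ B)' = A' ∪ B'.

Identity is invalid: (A ∩ B)' = {1, 2, 4, 6, 7, 8} but A' ∩ B' = {2, 4}. The correct De Morgan law is (A ∩ B)' = A' ∪ B'.


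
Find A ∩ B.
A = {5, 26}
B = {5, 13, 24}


A ∩ B = elements in both A and B
A = {5, 26}
B = {5, 13, 24}
A ∩ B = {5}

A ∩ B = {5}


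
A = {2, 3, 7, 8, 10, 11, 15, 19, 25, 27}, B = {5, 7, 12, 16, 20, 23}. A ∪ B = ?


A ∪ B = all elements in A or B (or both)
A = {2, 3, 7, 8, 10, 11, 15, 19, 25, 27}
B = {5, 7, 12, 16, 20, 23}
A ∪ B = {2, 3, 5, 7, 8, 10, 11, 12, 15, 16, 19, 20, 23, 25, 27}

A ∪ B = {2, 3, 5, 7, 8, 10, 11, 12, 15, 16, 19, 20, 23, 25, 27}


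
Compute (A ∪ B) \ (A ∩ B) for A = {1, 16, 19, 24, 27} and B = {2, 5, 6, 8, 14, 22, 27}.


A △ B = (A \ B) ∪ (B \ A) = elements in exactly one of A or B
A \ B = {1, 16, 19, 24}
B \ A = {2, 5, 6, 8, 14, 22}
A △ B = {1, 2, 5, 6, 8, 14, 16, 19, 22, 24}

A △ B = {1, 2, 5, 6, 8, 14, 16, 19, 22, 24}


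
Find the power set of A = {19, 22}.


|A| = 2, so |P(A)| = 2^2 = 4
Enumerate subsets by cardinality (0 to 2):
∅, {19}, {22}, {19, 22}

P(A) has 4 subsets: ∅, {19}, {22}, {19, 22}


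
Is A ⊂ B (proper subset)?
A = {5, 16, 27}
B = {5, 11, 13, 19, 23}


A ⊂ B requires: A ⊆ B AND A ≠ B.
A ⊆ B? No
A ⊄ B, so A is not a proper subset.

No, A is not a proper subset of B


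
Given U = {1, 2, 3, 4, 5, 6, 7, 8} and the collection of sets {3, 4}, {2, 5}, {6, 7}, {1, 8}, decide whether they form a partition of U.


A partition requires: (1) non-empty parts, (2) pairwise disjoint, (3) union = U
Parts: {3, 4}, {2, 5}, {6, 7}, {1, 8}
Union of parts: {1, 2, 3, 4, 5, 6, 7, 8}
U = {1, 2, 3, 4, 5, 6, 7, 8}
All non-empty? True
Pairwise disjoint? True
Covers U? True

Yes, valid partition


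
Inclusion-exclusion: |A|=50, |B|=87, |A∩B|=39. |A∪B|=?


|A ∪ B| = |A| + |B| - |A ∩ B|
= 50 + 87 - 39
= 98

|A ∪ B| = 98


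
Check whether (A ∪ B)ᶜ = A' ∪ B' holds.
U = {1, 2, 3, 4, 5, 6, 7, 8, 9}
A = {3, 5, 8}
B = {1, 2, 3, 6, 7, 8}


LHS: A ∪ B = {1, 2, 3, 5, 6, 7, 8}
(A ∪ B)' = U \ (A ∪ B) = {4, 9}
A' = {1, 2, 4, 6, 7, 9}, B' = {4, 5, 9}
Claimed RHS: A' ∪ B' = {1, 2, 4, 5, 6, 7, 9}
Identity is INVALID: LHS = {4, 9} but the RHS claimed here equals {1, 2, 4, 5, 6, 7, 9}. The correct form is (A ∪ B)' = A' ∩ B'.

Identity is invalid: (A ∪ B)' = {4, 9} but A' ∪ B' = {1, 2, 4, 5, 6, 7, 9}. The correct De Morgan law is (A ∪ B)' = A' ∩ B'.


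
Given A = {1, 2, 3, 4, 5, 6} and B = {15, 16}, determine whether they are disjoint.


Disjoint means A ∩ B = ∅.
A ∩ B = ∅
A ∩ B = ∅, so A and B are disjoint.

Yes, A and B are disjoint


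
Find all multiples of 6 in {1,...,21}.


Checking each candidate:
Condition: multiples of 6 in {1,...,21}
Result = {6, 12, 18}

{6, 12, 18}


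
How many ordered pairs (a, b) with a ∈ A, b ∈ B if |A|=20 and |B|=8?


|A × B| = |A| × |B|
= 20 × 8
= 160

|A × B| = 160


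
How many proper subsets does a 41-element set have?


Total subsets = 2^n = 2^41 = 2199023255552
Proper subsets exclude the set itself: 2^n - 1
= 2199023255552 - 1
= 2199023255551

Number of proper subsets = 2199023255551


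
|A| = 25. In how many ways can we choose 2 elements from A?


C(n,k) = n! / (k!(n-k)!)
C(25,2) = 25! / (2!23!)
= 300

C(25,2) = 300


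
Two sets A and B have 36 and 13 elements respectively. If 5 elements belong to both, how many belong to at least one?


|A ∪ B| = |A| + |B| - |A ∩ B|
= 36 + 13 - 5
= 44

|A ∪ B| = 44


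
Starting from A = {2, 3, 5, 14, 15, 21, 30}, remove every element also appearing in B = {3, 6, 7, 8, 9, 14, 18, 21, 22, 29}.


A \ B = elements in A but not in B
A = {2, 3, 5, 14, 15, 21, 30}
B = {3, 6, 7, 8, 9, 14, 18, 21, 22, 29}
Remove from A any elements in B
A \ B = {2, 5, 15, 30}

A \ B = {2, 5, 15, 30}


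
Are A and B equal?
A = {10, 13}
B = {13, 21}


Two sets are equal iff they have exactly the same elements.
A = {10, 13}
B = {13, 21}
Differences: {10, 21}
A ≠ B

No, A ≠ B


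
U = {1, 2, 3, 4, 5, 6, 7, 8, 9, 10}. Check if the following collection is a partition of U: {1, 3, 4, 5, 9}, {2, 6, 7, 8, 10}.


A partition requires: (1) non-empty parts, (2) pairwise disjoint, (3) union = U
Parts: {1, 3, 4, 5, 9}, {2, 6, 7, 8, 10}
Union of parts: {1, 2, 3, 4, 5, 6, 7, 8, 9, 10}
U = {1, 2, 3, 4, 5, 6, 7, 8, 9, 10}
All non-empty? True
Pairwise disjoint? True
Covers U? True

Yes, valid partition


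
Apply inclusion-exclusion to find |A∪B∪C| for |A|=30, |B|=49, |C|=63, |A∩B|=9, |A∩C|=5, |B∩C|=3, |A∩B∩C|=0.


|A∪B∪C| = |A|+|B|+|C| - |A∩B|-|A∩C|-|B∩C| + |A∩B∩C|
= 30+49+63 - 9-5-3 + 0
= 142 - 17 + 0
= 125

|A ∪ B ∪ C| = 125


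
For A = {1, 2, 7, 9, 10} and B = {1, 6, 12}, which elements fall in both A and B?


A = {1, 2, 7, 9, 10}
B = {1, 6, 12}
Region: in both A and B
Elements: {1}

Elements in both A and B: {1}


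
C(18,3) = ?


C(n,k) = n! / (k!(n-k)!)
C(18,3) = 18! / (3!15!)
= 816

C(18,3) = 816


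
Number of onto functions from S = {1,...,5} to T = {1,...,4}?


n = |S| = 5, k = |T| = 4. Surjections via inclusion-exclusion:
S(n,k) = Σ(-1)^i × C(k,i) × (k-i)^n, i=0 to k
i=0: (-1)^0×C(4,0)×4^5 = 1024
i=1: (-1)^1×C(4,1)×3^5 = -972
i=2: (-1)^2×C(4,2)×2^5 = 192
i=3: (-1)^3×C(4,3)×1^5 = -4
i=4: (-1)^4×C(4,4)×0^5 = 0
Total = 240

Number of surjections = 240


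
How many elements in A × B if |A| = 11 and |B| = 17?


|A × B| = |A| × |B|
= 11 × 17
= 187

|A × B| = 187


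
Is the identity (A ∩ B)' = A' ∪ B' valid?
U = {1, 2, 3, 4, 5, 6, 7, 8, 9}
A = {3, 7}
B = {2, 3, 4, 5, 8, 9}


LHS: A ∩ B = {3}
(A ∩ B)' = U \ (A ∩ B) = {1, 2, 4, 5, 6, 7, 8, 9}
A' = {1, 2, 4, 5, 6, 8, 9}, B' = {1, 6, 7}
Claimed RHS: A' ∪ B' = {1, 2, 4, 5, 6, 7, 8, 9}
Identity is VALID: LHS = RHS = {1, 2, 4, 5, 6, 7, 8, 9} ✓

Identity is valid. (A ∩ B)' = A' ∪ B' = {1, 2, 4, 5, 6, 7, 8, 9}


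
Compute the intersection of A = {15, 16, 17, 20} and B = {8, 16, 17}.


A ∩ B = elements in both A and B
A = {15, 16, 17, 20}
B = {8, 16, 17}
A ∩ B = {16, 17}

A ∩ B = {16, 17}


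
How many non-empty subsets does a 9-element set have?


Total subsets = 2^n = 2^9 = 512
Non-empty subsets exclude the empty set: 2^n - 1
= 512 - 1
= 511

Number of non-empty subsets = 511


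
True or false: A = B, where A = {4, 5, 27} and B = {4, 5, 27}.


Two sets are equal iff they have exactly the same elements.
A = {4, 5, 27}
B = {4, 5, 27}
Same elements → A = B

Yes, A = B


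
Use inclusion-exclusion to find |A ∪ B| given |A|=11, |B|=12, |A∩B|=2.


|A ∪ B| = |A| + |B| - |A ∩ B|
= 11 + 12 - 2
= 21

|A ∪ B| = 21


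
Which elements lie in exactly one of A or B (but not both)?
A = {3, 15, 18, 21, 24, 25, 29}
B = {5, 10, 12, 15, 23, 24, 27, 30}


A △ B = (A \ B) ∪ (B \ A) = elements in exactly one of A or B
A \ B = {3, 18, 21, 25, 29}
B \ A = {5, 10, 12, 23, 27, 30}
A △ B = {3, 5, 10, 12, 18, 21, 23, 25, 27, 29, 30}

A △ B = {3, 5, 10, 12, 18, 21, 23, 25, 27, 29, 30}


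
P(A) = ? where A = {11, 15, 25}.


|A| = 3, so |P(A)| = 2^3 = 8
Enumerate subsets by cardinality (0 to 3):
∅, {11}, {15}, {25}, {11, 15}, {11, 25}, {15, 25}, {11, 15, 25}

P(A) has 8 subsets: ∅, {11}, {15}, {25}, {11, 15}, {11, 25}, {15, 25}, {11, 15, 25}


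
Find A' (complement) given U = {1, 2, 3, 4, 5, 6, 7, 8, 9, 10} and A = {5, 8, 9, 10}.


Aᶜ = U \ A = elements in U but not in A
U = {1, 2, 3, 4, 5, 6, 7, 8, 9, 10}
A = {5, 8, 9, 10}
Aᶜ = {1, 2, 3, 4, 6, 7}

Aᶜ = {1, 2, 3, 4, 6, 7}


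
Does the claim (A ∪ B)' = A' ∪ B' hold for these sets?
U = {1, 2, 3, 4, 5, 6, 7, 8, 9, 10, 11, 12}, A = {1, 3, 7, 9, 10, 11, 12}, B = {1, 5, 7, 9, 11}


LHS: A ∪ B = {1, 3, 5, 7, 9, 10, 11, 12}
(A ∪ B)' = U \ (A ∪ B) = {2, 4, 6, 8}
A' = {2, 4, 5, 6, 8}, B' = {2, 3, 4, 6, 8, 10, 12}
Claimed RHS: A' ∪ B' = {2, 3, 4, 5, 6, 8, 10, 12}
Identity is INVALID: LHS = {2, 4, 6, 8} but the RHS claimed here equals {2, 3, 4, 5, 6, 8, 10, 12}. The correct form is (A ∪ B)' = A' ∩ B'.

Identity is invalid: (A ∪ B)' = {2, 4, 6, 8} but A' ∪ B' = {2, 3, 4, 5, 6, 8, 10, 12}. The correct De Morgan law is (A ∪ B)' = A' ∩ B'.


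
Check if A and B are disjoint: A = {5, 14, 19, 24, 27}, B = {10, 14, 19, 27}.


Disjoint means A ∩ B = ∅.
A ∩ B = {14, 19, 27}
A ∩ B ≠ ∅, so A and B are NOT disjoint.

No, A and B are not disjoint (A ∩ B = {14, 19, 27})


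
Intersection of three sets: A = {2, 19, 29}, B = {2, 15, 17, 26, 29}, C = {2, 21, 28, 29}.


A ∩ B = {2, 29}
(A ∩ B) ∩ C = {2, 29}

A ∩ B ∩ C = {2, 29}


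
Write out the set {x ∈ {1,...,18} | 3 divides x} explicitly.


Checking each candidate:
Condition: multiples of 3 in {1,...,18}
Result = {3, 6, 9, 12, 15, 18}

{3, 6, 9, 12, 15, 18}


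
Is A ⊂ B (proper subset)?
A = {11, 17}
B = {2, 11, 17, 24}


A ⊂ B requires: A ⊆ B AND A ≠ B.
A ⊆ B? Yes
A = B? No
A ⊂ B: Yes (A is a proper subset of B)

Yes, A ⊂ B


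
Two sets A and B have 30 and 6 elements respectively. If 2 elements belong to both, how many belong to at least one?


|A ∪ B| = |A| + |B| - |A ∩ B|
= 30 + 6 - 2
= 34

|A ∪ B| = 34


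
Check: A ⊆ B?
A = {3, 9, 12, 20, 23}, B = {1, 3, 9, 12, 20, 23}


A ⊆ B means every element of A is in B.
All elements of A are in B.
So A ⊆ B.

Yes, A ⊆ B


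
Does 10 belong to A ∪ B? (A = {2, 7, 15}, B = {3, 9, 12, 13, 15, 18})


A = {2, 7, 15}, B = {3, 9, 12, 13, 15, 18}
A ∪ B = all elements in A or B
A ∪ B = {2, 3, 7, 9, 12, 13, 15, 18}
Checking if 10 ∈ A ∪ B
10 is not in A ∪ B → False

10 ∉ A ∪ B


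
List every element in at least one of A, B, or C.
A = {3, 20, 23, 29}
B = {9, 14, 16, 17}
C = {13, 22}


A ∪ B = {3, 9, 14, 16, 17, 20, 23, 29}
(A ∪ B) ∪ C = {3, 9, 13, 14, 16, 17, 20, 22, 23, 29}

A ∪ B ∪ C = {3, 9, 13, 14, 16, 17, 20, 22, 23, 29}


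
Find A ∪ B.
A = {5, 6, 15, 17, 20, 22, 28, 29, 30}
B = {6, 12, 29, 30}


A ∪ B = all elements in A or B (or both)
A = {5, 6, 15, 17, 20, 22, 28, 29, 30}
B = {6, 12, 29, 30}
A ∪ B = {5, 6, 12, 15, 17, 20, 22, 28, 29, 30}

A ∪ B = {5, 6, 12, 15, 17, 20, 22, 28, 29, 30}


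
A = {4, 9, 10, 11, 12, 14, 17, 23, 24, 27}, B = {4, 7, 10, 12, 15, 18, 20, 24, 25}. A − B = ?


A \ B = elements in A but not in B
A = {4, 9, 10, 11, 12, 14, 17, 23, 24, 27}
B = {4, 7, 10, 12, 15, 18, 20, 24, 25}
Remove from A any elements in B
A \ B = {9, 11, 14, 17, 23, 27}

A \ B = {9, 11, 14, 17, 23, 27}


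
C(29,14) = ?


C(n,k) = n! / (k!(n-k)!)
C(29,14) = 29! / (14!15!)
= 77558760

C(29,14) = 77558760


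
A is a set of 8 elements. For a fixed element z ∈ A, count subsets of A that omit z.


Subsets of A avoiding z are subsets of A \ {z}, which has 7 elements.
Count = 2^(n-1) = 2^7
= 128

Number of subsets avoiding z = 128


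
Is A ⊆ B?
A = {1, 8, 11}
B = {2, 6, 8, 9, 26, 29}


A ⊆ B means every element of A is in B.
Elements in A not in B: {1, 11}
So A ⊄ B.

No, A ⊄ B


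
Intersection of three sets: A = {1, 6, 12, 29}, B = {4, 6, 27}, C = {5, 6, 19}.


A ∩ B = {6}
(A ∩ B) ∩ C = {6}

A ∩ B ∩ C = {6}


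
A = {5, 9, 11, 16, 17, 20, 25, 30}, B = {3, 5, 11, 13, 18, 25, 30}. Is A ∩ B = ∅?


Disjoint means A ∩ B = ∅.
A ∩ B = {5, 11, 25, 30}
A ∩ B ≠ ∅, so A and B are NOT disjoint.

No, A and B are not disjoint (A ∩ B = {5, 11, 25, 30})


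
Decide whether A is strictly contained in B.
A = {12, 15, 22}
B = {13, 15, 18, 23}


A ⊂ B requires: A ⊆ B AND A ≠ B.
A ⊆ B? No
A ⊄ B, so A is not a proper subset.

No, A is not a proper subset of B


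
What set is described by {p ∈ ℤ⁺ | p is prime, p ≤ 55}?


Checking each candidate:
Condition: primes ≤ 55
Result = {2, 3, 5, 7, 11, 13, 17, 19, 23, 29, 31, 37, 41, 43, 47, 53}

{2, 3, 5, 7, 11, 13, 17, 19, 23, 29, 31, 37, 41, 43, 47, 53}


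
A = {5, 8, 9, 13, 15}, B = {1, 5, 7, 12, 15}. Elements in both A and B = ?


A = {5, 8, 9, 13, 15}
B = {1, 5, 7, 12, 15}
Region: in both A and B
Elements: {5, 15}

Elements in both A and B: {5, 15}


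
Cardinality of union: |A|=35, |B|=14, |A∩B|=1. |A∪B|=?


|A ∪ B| = |A| + |B| - |A ∩ B|
= 35 + 14 - 1
= 48

|A ∪ B| = 48


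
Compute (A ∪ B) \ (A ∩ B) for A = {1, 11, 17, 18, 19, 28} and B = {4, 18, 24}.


A △ B = (A \ B) ∪ (B \ A) = elements in exactly one of A or B
A \ B = {1, 11, 17, 19, 28}
B \ A = {4, 24}
A △ B = {1, 4, 11, 17, 19, 24, 28}

A △ B = {1, 4, 11, 17, 19, 24, 28}


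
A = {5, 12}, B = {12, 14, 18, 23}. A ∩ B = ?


A ∩ B = elements in both A and B
A = {5, 12}
B = {12, 14, 18, 23}
A ∩ B = {12}

A ∩ B = {12}


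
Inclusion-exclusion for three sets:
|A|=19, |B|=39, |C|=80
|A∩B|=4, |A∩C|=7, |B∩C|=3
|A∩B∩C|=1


|A∪B∪C| = |A|+|B|+|C| - |A∩B|-|A∩C|-|B∩C| + |A∩B∩C|
= 19+39+80 - 4-7-3 + 1
= 138 - 14 + 1
= 125

|A ∪ B ∪ C| = 125


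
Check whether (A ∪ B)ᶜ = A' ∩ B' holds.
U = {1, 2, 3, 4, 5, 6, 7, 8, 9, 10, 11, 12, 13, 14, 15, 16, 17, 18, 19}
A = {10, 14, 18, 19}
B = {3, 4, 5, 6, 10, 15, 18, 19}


LHS: A ∪ B = {3, 4, 5, 6, 10, 14, 15, 18, 19}
(A ∪ B)' = U \ (A ∪ B) = {1, 2, 7, 8, 9, 11, 12, 13, 16, 17}
A' = {1, 2, 3, 4, 5, 6, 7, 8, 9, 11, 12, 13, 15, 16, 17}, B' = {1, 2, 7, 8, 9, 11, 12, 13, 14, 16, 17}
Claimed RHS: A' ∩ B' = {1, 2, 7, 8, 9, 11, 12, 13, 16, 17}
Identity is VALID: LHS = RHS = {1, 2, 7, 8, 9, 11, 12, 13, 16, 17} ✓

Identity is valid. (A ∪ B)' = A' ∩ B' = {1, 2, 7, 8, 9, 11, 12, 13, 16, 17}


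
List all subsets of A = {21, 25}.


|A| = 2, so |P(A)| = 2^2 = 4
Enumerate subsets by cardinality (0 to 2):
∅, {21}, {25}, {21, 25}

P(A) has 4 subsets: ∅, {21}, {25}, {21, 25}


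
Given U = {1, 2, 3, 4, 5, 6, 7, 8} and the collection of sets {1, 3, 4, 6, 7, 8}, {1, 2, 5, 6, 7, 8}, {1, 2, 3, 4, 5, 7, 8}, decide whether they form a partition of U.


A partition requires: (1) non-empty parts, (2) pairwise disjoint, (3) union = U
Parts: {1, 3, 4, 6, 7, 8}, {1, 2, 5, 6, 7, 8}, {1, 2, 3, 4, 5, 7, 8}
Union of parts: {1, 2, 3, 4, 5, 6, 7, 8}
U = {1, 2, 3, 4, 5, 6, 7, 8}
All non-empty? True
Pairwise disjoint? False
Covers U? True

No, not a valid partition


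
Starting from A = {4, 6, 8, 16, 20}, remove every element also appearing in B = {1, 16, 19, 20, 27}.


A \ B = elements in A but not in B
A = {4, 6, 8, 16, 20}
B = {1, 16, 19, 20, 27}
Remove from A any elements in B
A \ B = {4, 6, 8}

A \ B = {4, 6, 8}


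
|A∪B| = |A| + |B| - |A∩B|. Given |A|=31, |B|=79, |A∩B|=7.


|A ∪ B| = |A| + |B| - |A ∩ B|
= 31 + 79 - 7
= 103

|A ∪ B| = 103


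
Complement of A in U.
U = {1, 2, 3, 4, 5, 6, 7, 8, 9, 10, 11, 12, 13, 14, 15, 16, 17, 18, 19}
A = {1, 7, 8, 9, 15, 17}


Aᶜ = U \ A = elements in U but not in A
U = {1, 2, 3, 4, 5, 6, 7, 8, 9, 10, 11, 12, 13, 14, 15, 16, 17, 18, 19}
A = {1, 7, 8, 9, 15, 17}
Aᶜ = {2, 3, 4, 5, 6, 10, 11, 12, 13, 14, 16, 18, 19}

Aᶜ = {2, 3, 4, 5, 6, 10, 11, 12, 13, 14, 16, 18, 19}


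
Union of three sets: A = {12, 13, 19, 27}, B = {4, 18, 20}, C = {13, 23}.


A ∪ B = {4, 12, 13, 18, 19, 20, 27}
(A ∪ B) ∪ C = {4, 12, 13, 18, 19, 20, 23, 27}

A ∪ B ∪ C = {4, 12, 13, 18, 19, 20, 23, 27}


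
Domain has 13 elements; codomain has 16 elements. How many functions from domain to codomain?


Each of |A| = 13 inputs maps to any of |B| = 16 outputs.
# functions = |B|^|A| = 16^13
= 4503599627370496

Number of functions = 4503599627370496


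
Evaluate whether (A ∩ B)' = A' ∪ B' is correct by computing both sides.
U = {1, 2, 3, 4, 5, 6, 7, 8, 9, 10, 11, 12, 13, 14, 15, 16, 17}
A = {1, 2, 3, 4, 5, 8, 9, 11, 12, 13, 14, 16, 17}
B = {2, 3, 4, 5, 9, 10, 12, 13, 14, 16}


LHS: A ∩ B = {2, 3, 4, 5, 9, 12, 13, 14, 16}
(A ∩ B)' = U \ (A ∩ B) = {1, 6, 7, 8, 10, 11, 15, 17}
A' = {6, 7, 10, 15}, B' = {1, 6, 7, 8, 11, 15, 17}
Claimed RHS: A' ∪ B' = {1, 6, 7, 8, 10, 11, 15, 17}
Identity is VALID: LHS = RHS = {1, 6, 7, 8, 10, 11, 15, 17} ✓

Identity is valid. (A ∩ B)' = A' ∪ B' = {1, 6, 7, 8, 10, 11, 15, 17}


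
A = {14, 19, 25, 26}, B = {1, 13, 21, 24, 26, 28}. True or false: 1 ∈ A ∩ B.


A = {14, 19, 25, 26}, B = {1, 13, 21, 24, 26, 28}
A ∩ B = elements in both A and B
A ∩ B = {26}
Checking if 1 ∈ A ∩ B
1 is not in A ∩ B → False

1 ∉ A ∩ B


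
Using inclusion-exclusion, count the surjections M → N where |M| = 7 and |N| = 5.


n = |M| = 7, k = |N| = 5. Surjections via inclusion-exclusion:
S(n,k) = Σ(-1)^i × C(k,i) × (k-i)^n, i=0 to k
i=0: (-1)^0×C(5,0)×5^7 = 78125
i=1: (-1)^1×C(5,1)×4^7 = -81920
i=2: (-1)^2×C(5,2)×3^7 = 21870
i=3: (-1)^3×C(5,3)×2^7 = -1280
i=4: (-1)^4×C(5,4)×1^7 = 5
i=5: (-1)^5×C(5,5)×0^7 = 0
Total = 16800

Number of surjections = 16800


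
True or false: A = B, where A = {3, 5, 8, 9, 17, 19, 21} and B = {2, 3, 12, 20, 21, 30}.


Two sets are equal iff they have exactly the same elements.
A = {3, 5, 8, 9, 17, 19, 21}
B = {2, 3, 12, 20, 21, 30}
Differences: {2, 5, 8, 9, 12, 17, 19, 20, 30}
A ≠ B

No, A ≠ B


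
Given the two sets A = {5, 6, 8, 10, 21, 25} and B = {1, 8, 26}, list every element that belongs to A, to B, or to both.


A ∪ B = all elements in A or B (or both)
A = {5, 6, 8, 10, 21, 25}
B = {1, 8, 26}
A ∪ B = {1, 5, 6, 8, 10, 21, 25, 26}

A ∪ B = {1, 5, 6, 8, 10, 21, 25, 26}


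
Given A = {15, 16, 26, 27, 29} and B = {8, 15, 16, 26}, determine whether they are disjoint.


Disjoint means A ∩ B = ∅.
A ∩ B = {15, 16, 26}
A ∩ B ≠ ∅, so A and B are NOT disjoint.

No, A and B are not disjoint (A ∩ B = {15, 16, 26})


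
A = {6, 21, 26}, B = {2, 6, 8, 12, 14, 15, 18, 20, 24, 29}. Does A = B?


Two sets are equal iff they have exactly the same elements.
A = {6, 21, 26}
B = {2, 6, 8, 12, 14, 15, 18, 20, 24, 29}
Differences: {2, 8, 12, 14, 15, 18, 20, 21, 24, 26, 29}
A ≠ B

No, A ≠ B


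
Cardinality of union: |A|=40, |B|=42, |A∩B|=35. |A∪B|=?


|A ∪ B| = |A| + |B| - |A ∩ B|
= 40 + 42 - 35
= 47

|A ∪ B| = 47


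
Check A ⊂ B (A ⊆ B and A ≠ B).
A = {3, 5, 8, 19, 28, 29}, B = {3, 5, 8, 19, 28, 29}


A ⊂ B requires: A ⊆ B AND A ≠ B.
A ⊆ B? Yes
A = B? Yes
A = B, so A is not a PROPER subset.

No, A is not a proper subset of B


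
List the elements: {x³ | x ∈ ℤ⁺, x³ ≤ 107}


Checking each candidate:
Condition: positive perfect cubes ≤ 107
Result = {1, 8, 27, 64}

{1, 8, 27, 64}


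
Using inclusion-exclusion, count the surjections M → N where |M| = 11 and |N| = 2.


n = |M| = 11, k = |N| = 2. Surjections via inclusion-exclusion:
S(n,k) = Σ(-1)^i × C(k,i) × (k-i)^n, i=0 to k
i=0: (-1)^0×C(2,0)×2^11 = 2048
i=1: (-1)^1×C(2,1)×1^11 = -2
i=2: (-1)^2×C(2,2)×0^11 = 0
Total = 2046

Number of surjections = 2046


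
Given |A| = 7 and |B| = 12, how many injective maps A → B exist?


An injection sends each of |A| = 7 inputs to a distinct output in B.
# injections = |B|·(|B|-1)·…·(|B|-|A|+1) = 12! / (12 - 7)!
= 12 × 11 × 10 × 9 × 8 × 7 × 6
= 3991680

Number of injections = 3991680


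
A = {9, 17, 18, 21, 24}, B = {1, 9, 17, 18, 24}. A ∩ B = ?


A ∩ B = elements in both A and B
A = {9, 17, 18, 21, 24}
B = {1, 9, 17, 18, 24}
A ∩ B = {9, 17, 18, 24}

A ∩ B = {9, 17, 18, 24}


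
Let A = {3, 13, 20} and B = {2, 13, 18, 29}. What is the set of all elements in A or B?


A ∪ B = all elements in A or B (or both)
A = {3, 13, 20}
B = {2, 13, 18, 29}
A ∪ B = {2, 3, 13, 18, 20, 29}

A ∪ B = {2, 3, 13, 18, 20, 29}


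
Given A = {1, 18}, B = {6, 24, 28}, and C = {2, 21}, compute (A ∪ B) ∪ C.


A ∪ B = {1, 6, 18, 24, 28}
(A ∪ B) ∪ C = {1, 2, 6, 18, 21, 24, 28}

A ∪ B ∪ C = {1, 2, 6, 18, 21, 24, 28}


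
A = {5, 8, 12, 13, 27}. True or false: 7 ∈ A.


A = {5, 8, 12, 13, 27}
Checking if 7 is in A
7 is not in A → False

7 ∉ A


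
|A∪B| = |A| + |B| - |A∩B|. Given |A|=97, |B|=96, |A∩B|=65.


|A ∪ B| = |A| + |B| - |A ∩ B|
= 97 + 96 - 65
= 128

|A ∪ B| = 128


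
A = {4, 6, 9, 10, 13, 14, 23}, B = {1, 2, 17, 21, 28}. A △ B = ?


A △ B = (A \ B) ∪ (B \ A) = elements in exactly one of A or B
A \ B = {4, 6, 9, 10, 13, 14, 23}
B \ A = {1, 2, 17, 21, 28}
A △ B = {1, 2, 4, 6, 9, 10, 13, 14, 17, 21, 23, 28}

A △ B = {1, 2, 4, 6, 9, 10, 13, 14, 17, 21, 23, 28}


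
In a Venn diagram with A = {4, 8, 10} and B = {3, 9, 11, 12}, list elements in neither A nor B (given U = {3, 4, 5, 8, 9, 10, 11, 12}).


A = {4, 8, 10}
B = {3, 9, 11, 12}
Region: in neither A nor B (given U = {3, 4, 5, 8, 9, 10, 11, 12})
Elements: {5}

Elements in neither A nor B (given U = {3, 4, 5, 8, 9, 10, 11, 12}): {5}


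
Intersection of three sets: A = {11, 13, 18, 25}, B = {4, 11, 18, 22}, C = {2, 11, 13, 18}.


A ∩ B = {11, 18}
(A ∩ B) ∩ C = {11, 18}

A ∩ B ∩ C = {11, 18}


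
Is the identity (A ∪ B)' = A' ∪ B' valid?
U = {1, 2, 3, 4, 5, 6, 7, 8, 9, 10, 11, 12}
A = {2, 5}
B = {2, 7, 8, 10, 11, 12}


LHS: A ∪ B = {2, 5, 7, 8, 10, 11, 12}
(A ∪ B)' = U \ (A ∪ B) = {1, 3, 4, 6, 9}
A' = {1, 3, 4, 6, 7, 8, 9, 10, 11, 12}, B' = {1, 3, 4, 5, 6, 9}
Claimed RHS: A' ∪ B' = {1, 3, 4, 5, 6, 7, 8, 9, 10, 11, 12}
Identity is INVALID: LHS = {1, 3, 4, 6, 9} but the RHS claimed here equals {1, 3, 4, 5, 6, 7, 8, 9, 10, 11, 12}. The correct form is (A ∪ B)' = A' ∩ B'.

Identity is invalid: (A ∪ B)' = {1, 3, 4, 6, 9} but A' ∪ B' = {1, 3, 4, 5, 6, 7, 8, 9, 10, 11, 12}. The correct De Morgan law is (A ∪ B)' = A' ∩ B'.


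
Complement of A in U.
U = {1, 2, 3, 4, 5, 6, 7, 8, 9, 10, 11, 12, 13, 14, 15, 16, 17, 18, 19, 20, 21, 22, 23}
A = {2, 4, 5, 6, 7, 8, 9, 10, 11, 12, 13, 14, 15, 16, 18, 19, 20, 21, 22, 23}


Aᶜ = U \ A = elements in U but not in A
U = {1, 2, 3, 4, 5, 6, 7, 8, 9, 10, 11, 12, 13, 14, 15, 16, 17, 18, 19, 20, 21, 22, 23}
A = {2, 4, 5, 6, 7, 8, 9, 10, 11, 12, 13, 14, 15, 16, 18, 19, 20, 21, 22, 23}
Aᶜ = {1, 3, 17}

Aᶜ = {1, 3, 17}


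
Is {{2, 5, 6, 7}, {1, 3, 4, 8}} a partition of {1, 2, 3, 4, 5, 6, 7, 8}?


A partition requires: (1) non-empty parts, (2) pairwise disjoint, (3) union = U
Parts: {2, 5, 6, 7}, {1, 3, 4, 8}
Union of parts: {1, 2, 3, 4, 5, 6, 7, 8}
U = {1, 2, 3, 4, 5, 6, 7, 8}
All non-empty? True
Pairwise disjoint? True
Covers U? True

Yes, valid partition


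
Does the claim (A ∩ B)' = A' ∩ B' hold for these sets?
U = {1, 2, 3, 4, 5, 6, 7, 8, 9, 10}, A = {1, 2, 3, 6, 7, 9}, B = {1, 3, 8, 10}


LHS: A ∩ B = {1, 3}
(A ∩ B)' = U \ (A ∩ B) = {2, 4, 5, 6, 7, 8, 9, 10}
A' = {4, 5, 8, 10}, B' = {2, 4, 5, 6, 7, 9}
Claimed RHS: A' ∩ B' = {4, 5}
Identity is INVALID: LHS = {2, 4, 5, 6, 7, 8, 9, 10} but the RHS claimed here equals {4, 5}. The correct form is (A ∩ B)' = A' ∪ B'.

Identity is invalid: (A ∩ B)' = {2, 4, 5, 6, 7, 8, 9, 10} but A' ∩ B' = {4, 5}. The correct De Morgan law is (A ∩ B)' = A' ∪ B'.


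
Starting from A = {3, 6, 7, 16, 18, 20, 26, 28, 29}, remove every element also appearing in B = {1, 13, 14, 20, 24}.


A \ B = elements in A but not in B
A = {3, 6, 7, 16, 18, 20, 26, 28, 29}
B = {1, 13, 14, 20, 24}
Remove from A any elements in B
A \ B = {3, 6, 7, 16, 18, 26, 28, 29}

A \ B = {3, 6, 7, 16, 18, 26, 28, 29}


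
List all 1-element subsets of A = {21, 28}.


|A| = 2, so A has C(2,1) = 2 subsets of size 1.
Enumerate by choosing 1 elements from A at a time:
{21}, {28}

1-element subsets (2 total): {21}, {28}


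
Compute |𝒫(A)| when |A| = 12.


Number of subsets = 2^n
= 2^12
= 4096

|P(A)| = 4096


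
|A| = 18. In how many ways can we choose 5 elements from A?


C(n,k) = n! / (k!(n-k)!)
C(18,5) = 18! / (5!13!)
= 8568

C(18,5) = 8568


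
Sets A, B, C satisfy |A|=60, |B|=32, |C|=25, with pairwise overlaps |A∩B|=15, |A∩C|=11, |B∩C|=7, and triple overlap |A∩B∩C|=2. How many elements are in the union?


|A∪B∪C| = |A|+|B|+|C| - |A∩B|-|A∩C|-|B∩C| + |A∩B∩C|
= 60+32+25 - 15-11-7 + 2
= 117 - 33 + 2
= 86

|A ∪ B ∪ C| = 86


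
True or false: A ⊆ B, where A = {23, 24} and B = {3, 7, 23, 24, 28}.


A ⊆ B means every element of A is in B.
All elements of A are in B.
So A ⊆ B.

Yes, A ⊆ B


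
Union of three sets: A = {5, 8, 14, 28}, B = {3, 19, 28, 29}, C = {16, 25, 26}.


A ∪ B = {3, 5, 8, 14, 19, 28, 29}
(A ∪ B) ∪ C = {3, 5, 8, 14, 16, 19, 25, 26, 28, 29}

A ∪ B ∪ C = {3, 5, 8, 14, 16, 19, 25, 26, 28, 29}


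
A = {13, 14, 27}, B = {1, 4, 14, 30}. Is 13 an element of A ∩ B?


A = {13, 14, 27}, B = {1, 4, 14, 30}
A ∩ B = elements in both A and B
A ∩ B = {14}
Checking if 13 ∈ A ∩ B
13 is not in A ∩ B → False

13 ∉ A ∩ B
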